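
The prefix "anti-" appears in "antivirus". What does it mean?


Prefix: anti-
Example: antivirus = anti- + virus
Meaning = against


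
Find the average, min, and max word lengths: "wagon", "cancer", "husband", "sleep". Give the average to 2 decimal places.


Lengths: "wagon"=5, "cancer"=6, "husband"=7, "sleep"=5
Sum = 23, Count = 4
Average = 23/4 = 5.75
= avg=5.75, min=5, max=7


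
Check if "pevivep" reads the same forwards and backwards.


Word: "pevivep"
Reversed: "pevivep"
Forward == Backward? pevivep == pevivep
Palindrome = Yes


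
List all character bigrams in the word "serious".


Word: "serious" (length 7)
Number of bigrams = 7 - 2 + 1 = 6
  Position 0: "se"
  Position 1: "er"
  Position 2: "ri"
  Position 3: "io"
  Position 4: "ou"
  Position 5: "us"
Bigrams = "se", "er", "ri", "io", "ou", "us"


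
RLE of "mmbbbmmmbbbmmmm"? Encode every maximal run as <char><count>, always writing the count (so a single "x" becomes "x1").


String: "mmbbbmmmbbbmmmm"
Scanning for consecutive runs:
  'm' x 2
  'b' x 3
  'm' x 3
  'b' x 3
  'm' x 4
RLE = "m2b3m3b3m4"


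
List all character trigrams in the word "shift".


Word: "shift" (length 5)
Number of trigrams = 5 - 3 + 1 = 3
  Position 0: "shi"
  Position 1: "hif"
  Position 2: "ift"
Trigrams = "shi", "hif", "ift"


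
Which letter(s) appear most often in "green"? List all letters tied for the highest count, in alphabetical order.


Word: "green"
Letter counts:
  'e': 2
  'g': 1
  'n': 1
  'r': 1
Maximum count = 2
Most frequent = 'e' (2 times each)


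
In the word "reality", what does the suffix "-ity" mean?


Suffix: -ity
As in: reality -> real + -ity
Meaning = quality of


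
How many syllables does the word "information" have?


Word: "information"
Syllable breakdown: in · for · ma · tion
Counting: 4 parts
= 4 syllables


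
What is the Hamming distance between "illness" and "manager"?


Comparing character by character (same length = 7):
  Pos 0: 'i' vs 'm' !=
  Pos 1: 'l' vs 'a' !=
  Pos 2: 'l' vs 'n' !=
  Pos 3: 'n' vs 'a' !=
  Pos 4: 'e' vs 'g' !=
  Pos 5: 's' vs 'e' !=
  Pos 6: 's' vs 'r' !=
Hamming distance = 7


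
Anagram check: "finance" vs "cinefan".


Word 1: "finance" → sorted: acefinn
Word 2: "cinefan" → sorted: acefinn
Same letters? acefinn == acefinn
Anagram = Yes


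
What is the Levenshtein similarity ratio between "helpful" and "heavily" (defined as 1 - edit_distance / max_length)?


Word 1: "helpful" (length 7)
Word 2: "heavily" (length 7)
One optimal edit sequence:
  1. keep 'h'
  2. keep 'e'
  3. substitute 'l' -> 'a'  (+1)
  4. substitute 'p' -> 'v'  (+1)
  5. substitute 'f' -> 'i'  (+1)
  6. substitute 'u' -> 'l'  (+1)
  7. substitute 'l' -> 'y'  (+1)
Edit distance = 5
Max length = max(7, 7) = 7
Similarity = 1 - 5/7
= 0.2857


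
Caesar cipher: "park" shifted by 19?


Word: "park"
Shift: 19
Each letter → (letter + shift) mod 26:
  'p' (15) + 19 = 8 → 'i'
  'a' (0) + 19 = 19 → 't'
  'r' (17) + 19 = 10 → 'k'
  'k' (10) + 19 = 3 → 'd'
Result = "itkd"


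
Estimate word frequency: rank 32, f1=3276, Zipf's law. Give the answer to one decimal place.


Zipf's law: f(r) = f(1) / r
f(1) = 3276
f(32) = 3276 / 32
= 102.4 occurrences


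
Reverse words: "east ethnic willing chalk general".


Original: "east ethnic willing chalk general"
Words (1..n): east | ethnic | willing | chalk | general
Reversed (n..1): general | chalk | willing | ethnic | east
Result = "general chalk willing ethnic east"


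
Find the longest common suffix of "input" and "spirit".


Word 1: "input"
Word 2: "spirit"
Comparing from end:
  Pos -1: 't' == 't'
  Pos -2: 'u' != 'i' (stop)
LCS = "t" (length 1)


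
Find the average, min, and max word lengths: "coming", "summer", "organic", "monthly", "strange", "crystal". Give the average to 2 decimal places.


Lengths: "coming"=6, "summer"=6, "organic"=7, "monthly"=7, "strange"=7, "crystal"=7
Sum = 40, Count = 6
Average = 40/6 = 6.67
= avg=6.67, min=6, max=7


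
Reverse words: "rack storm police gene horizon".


Original: "rack storm police gene horizon"
Words (1..n): rack | storm | police | gene | horizon
Reversed (n..1): horizon | gene | police | storm | rack
Result = "horizon gene police storm rack"


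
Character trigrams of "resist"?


Word: "resist" (length 6)
Number of trigrams = 6 - 3 + 1 = 4
  Position 0: "res"
  Position 1: "esi"
  Position 2: "sis"
  Position 3: "ist"
Trigrams = "res", "esi", "sis", "ist"


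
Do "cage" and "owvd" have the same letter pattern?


Pattern of "cage": [0, 1, 2, 3]
Pattern of "owvd": [0, 1, 2, 3]
Patterns match
Same pattern = Yes


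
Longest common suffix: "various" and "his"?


Word 1: "various"
Word 2: "his"
Comparing from end:
  Pos -1: 's' == 's'
  Pos -2: 'u' != 'i' (stop)
LCS = "s" (length 1)


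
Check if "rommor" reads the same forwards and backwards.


Word: "rommor"
Reversed: "rommor"
Forward == Backward? rommor == rommor
Palindrome = Yes


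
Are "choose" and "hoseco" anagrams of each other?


Word 1: "choose" → sorted: cehoos
Word 2: "hoseco" → sorted: cehoos
Same letters? cehoos == cehoos
Anagram = Yes


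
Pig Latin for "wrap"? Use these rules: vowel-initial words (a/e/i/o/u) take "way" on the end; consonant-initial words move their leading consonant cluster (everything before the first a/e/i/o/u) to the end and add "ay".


Word: "wrap"
Starts with consonant(s) → move to end, add 'ay'
Consonant cluster: "wr"
Pig Latin = "apwray"


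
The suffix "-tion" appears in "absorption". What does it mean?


Suffix: -tion
Example: absorption = absorb + -tion, with a spelling change
Meaning = act or process


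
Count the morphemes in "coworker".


Word: "coworker"
Morphemes: co- / work / -er
Each morpheme carries meaning
= 3 morphemes


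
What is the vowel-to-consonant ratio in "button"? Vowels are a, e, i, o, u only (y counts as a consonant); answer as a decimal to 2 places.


Word: "button"
Vowels (a,e,i,o,u): 2
Consonants: 4
Ratio = 2/4
= 0.50


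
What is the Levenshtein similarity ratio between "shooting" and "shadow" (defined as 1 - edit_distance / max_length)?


Word 1: "shooting" (length 8)
Word 2: "shadow" (length 6)
One optimal edit sequence:
  1. keep 's'
  2. keep 'h'
  3. delete 'o'  (+1)
  4. delete 'o'  (+1)
  5. substitute 't' -> 'a'  (+1)
  6. substitute 'i' -> 'd'  (+1)
  7. substitute 'n' -> 'o'  (+1)
  8. substitute 'g' -> 'w'  (+1)
Edit distance = 6
Max length = max(8, 6) = 8
Similarity = 1 - 6/8
= 0.2500


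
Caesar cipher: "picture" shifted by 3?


Word: "picture"
Shift: 3
Each letter → (letter + shift) mod 26:
  'p' (15) + 3 = 18 → 's'
  'i' (8) + 3 = 11 → 'l'
  'c' (2) + 3 = 5 → 'f'
  't' (19) + 3 = 22 → 'w'
  'u' (20) + 3 = 23 → 'x'
  'r' (17) + 3 = 20 → 'u'
  'e' (4) + 3 = 7 → 'h'
Result = "slfwxuh"


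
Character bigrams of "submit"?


Word: "submit" (length 6)
Number of bigrams = 6 - 2 + 1 = 5
  Position 0: "su"
  Position 1: "ub"
  Position 2: "bm"
  Position 3: "mi"
  Position 4: "it"
Bigrams = "su", "ub", "bm", "mi", "it"


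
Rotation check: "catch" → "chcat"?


Word: "catch", Candidate: "chcat"
Method: check if candidate is substring of word+word
"catchcatch" contains "chcat"? Yes
Is rotation = Yes


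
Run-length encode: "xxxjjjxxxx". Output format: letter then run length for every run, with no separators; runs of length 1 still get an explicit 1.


String: "xxxjjjxxxx"
Scanning for consecutive runs:
  'x' x 3
  'j' x 3
  'x' x 4
RLE = "x3j3x4"


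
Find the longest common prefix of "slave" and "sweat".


Word 1: "slave"
Word 2: "sweat"
Comparing from start:
  Pos 0: 's' == 's'
  Pos 1: 'l' != 'w' (stop)
LCP = "s" (length 1)


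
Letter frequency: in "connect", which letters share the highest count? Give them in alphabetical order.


Word: "connect"
Letter counts:
  'c': 2
  'e': 1
  'n': 2
  'o': 1
  't': 1
Maximum count = 2
Most frequent = 'c', 'n' (2 times each)


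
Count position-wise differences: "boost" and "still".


Comparing character by character (same length = 5):
  Pos 0: 'b' vs 's' !=
  Pos 1: 'o' vs 't' !=
  Pos 2: 'o' vs 'i' !=
  Pos 3: 's' vs 'l' !=
  Pos 4: 't' vs 'l' !=
Hamming distance = 5


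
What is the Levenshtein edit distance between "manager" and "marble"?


Word 1: "manager" (length 7)
Word 2: "marble" (length 6)
One optimal edit sequence (insert/delete/substitute each cost 1):
  1. keep 'm'
  2. keep 'a'
  3. substitute 'n' -> 'r'  (+1)
  4. substitute 'a' -> 'b'  (+1)
  5. substitute 'g' -> 'l'  (+1)
  6. keep 'e'
  7. delete 'r'  (+1)
Total edit operations: 4
Edit distance = 4


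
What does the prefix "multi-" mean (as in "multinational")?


Prefix: multi-
As in: multinational -> multi- + national
Meaning = many


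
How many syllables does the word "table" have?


Word: "table"
Syllable breakdown: ta · ble
Counting: 2 parts
= 2 syllables


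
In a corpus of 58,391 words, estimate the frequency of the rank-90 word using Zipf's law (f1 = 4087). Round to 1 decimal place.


Zipf's law: f(r) = f(1) / r
f(1) = 4087
f(90) = 4087 / 90
= 45.4 occurrences


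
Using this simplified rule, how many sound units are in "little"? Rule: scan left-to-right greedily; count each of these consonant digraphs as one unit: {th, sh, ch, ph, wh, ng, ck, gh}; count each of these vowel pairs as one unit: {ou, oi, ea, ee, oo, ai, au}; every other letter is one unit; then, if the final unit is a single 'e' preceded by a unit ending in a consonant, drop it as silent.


Word: "little" (6 letters)
Left-to-right scan:
  (1) 'l' (letter)
  (2) 'i' (letter)
  (3) 't' (letter)
  (4) 't' (letter)
  (5) 'l' (letter)
  (6) 'e' (letter)
Units from scan: 6
Final unit is 'e' after a consonant -> drop as silent (-1)
Sound units = 5 units


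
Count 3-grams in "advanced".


Word: "advanced" (length 8)
Number of 3-grams = length - 3 + 1 = 8 - 3 + 1
= 6


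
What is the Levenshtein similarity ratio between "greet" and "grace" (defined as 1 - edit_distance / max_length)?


Word 1: "greet" (length 5)
Word 2: "grace" (length 5)
One optimal edit sequence:
  1. keep 'g'
  2. keep 'r'
  3. substitute 'e' -> 'a'  (+1)
  4. substitute 'e' -> 'c'  (+1)
  5. substitute 't' -> 'e'  (+1)
Edit distance = 3
Max length = max(5, 5) = 5
Similarity = 1 - 3/5
= 0.4000


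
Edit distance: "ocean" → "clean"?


Word 1: "ocean" (length 5)
Word 2: "clean" (length 5)
One optimal edit sequence (insert/delete/substitute each cost 1):
  1. substitute 'o' -> 'c'  (+1)
  2. substitute 'c' -> 'l'  (+1)
  3. keep 'e'
  4. keep 'a'
  5. keep 'n'
Total edit operations: 2
Edit distance = 2


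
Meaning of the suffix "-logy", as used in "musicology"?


Suffix: -logy
As in: musicology -> music + -logy, with a spelling change
Meaning = study of


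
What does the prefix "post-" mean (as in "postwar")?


Prefix: post-
Example: postwar (post- + war)
Meaning = after


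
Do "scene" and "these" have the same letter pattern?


Pattern of "scene": [0, 1, 2, 3, 2]
Pattern of "these": [0, 1, 2, 3, 2]
Patterns match
Same pattern = Yes


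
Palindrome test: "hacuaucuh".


Word: "hacuaucuh"
Reversed: "hucuaucah"
Forward == Backward? hacuaucuh != hucuaucah
Palindrome = No


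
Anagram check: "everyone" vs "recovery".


Word 1: "everyone" → sorted: eeenorvy
Word 2: "recovery" → sorted: ceeorrvy
Same letters? eeenorvy != ceeorrvy
Anagram = No


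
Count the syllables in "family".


Word: "family"
Syllable breakdown: fam · i · ly
Counting: 3 parts
= 3 syllables


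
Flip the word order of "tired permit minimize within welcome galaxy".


Original: "tired permit minimize within welcome galaxy"
Words (1..n): tired | permit | minimize | within | welcome | galaxy
Reversed (n..1): galaxy | welcome | within | minimize | permit | tired
Result = "galaxy welcome within minimize permit tired"


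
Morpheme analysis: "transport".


Word: "transport"
Morphemes: trans- + port
Each morpheme carries meaning
= 2 morphemes


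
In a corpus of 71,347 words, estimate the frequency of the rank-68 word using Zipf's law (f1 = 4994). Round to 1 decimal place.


Zipf's law: f(r) = f(1) / r
f(1) = 4994
f(68) = 4994 / 68
= 73.4 occurrences


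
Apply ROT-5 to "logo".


Word: "logo"
Shift: 5
Each letter → (letter + shift) mod 26:
  'l' (11) + 5 = 16 → 'q'
  'o' (14) + 5 = 19 → 't'
  'g' (6) + 5 = 11 → 'l'
  'o' (14) + 5 = 19 → 't'
Result = "qtlt"


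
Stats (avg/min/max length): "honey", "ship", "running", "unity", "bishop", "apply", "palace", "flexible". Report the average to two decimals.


Lengths: "honey"=5, "ship"=4, "running"=7, "unity"=5, "bishop"=6, "apply"=5, "palace"=6, "flexible"=8
Sum = 46, Count = 8
Average = 46/8 = 5.75
= avg=5.75, min=4, max=8


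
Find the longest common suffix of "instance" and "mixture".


Word 1: "instance"
Word 2: "mixture"
Comparing from end:
  Pos -1: 'e' == 'e'
  Pos -2: 'c' != 'r' (stop)
LCS = "e" (length 1)


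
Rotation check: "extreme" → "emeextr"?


Word: "extreme", Candidate: "emeextr"
Method: check if candidate is substring of word+word
"extremeextreme" contains "emeextr"? Yes
Is rotation = Yes


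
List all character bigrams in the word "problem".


Word: "problem" (length 7)
Number of bigrams = 7 - 2 + 1 = 6
  Position 0: "pr"
  Position 1: "ro"
  Position 2: "ob"
  Position 3: "bl"
  Position 4: "le"
  Position 5: "em"
Bigrams = "pr", "ro", "ob", "bl", "le", "em"


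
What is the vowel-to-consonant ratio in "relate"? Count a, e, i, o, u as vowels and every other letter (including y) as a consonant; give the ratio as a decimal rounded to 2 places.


Word: "relate"
Vowels (a,e,i,o,u): 3
Consonants: 3
Ratio = 3/3
= 1.00


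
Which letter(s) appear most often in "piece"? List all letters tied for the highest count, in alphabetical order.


Word: "piece"
Letter counts:
  'c': 1
  'e': 2
  'i': 1
  'p': 1
Maximum count = 2
Most frequent = 'e' (2 times each)


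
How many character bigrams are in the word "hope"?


Word: "hope" (length 4)
Number of 2-grams = length - 2 + 1 = 4 - 2 + 1
= 3


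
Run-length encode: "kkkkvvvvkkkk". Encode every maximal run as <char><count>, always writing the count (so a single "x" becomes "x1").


String: "kkkkvvvvkkkk"
Scanning for consecutive runs:
  'k' x 4
  'v' x 4
  'k' x 4
RLE = "k4v4k4"


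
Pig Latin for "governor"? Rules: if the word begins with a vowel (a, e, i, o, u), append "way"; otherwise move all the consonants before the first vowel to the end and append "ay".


Word: "governor"
Starts with consonant(s) → move to end, add 'ay'
Consonant cluster: "g"
Pig Latin = "overnorgay"


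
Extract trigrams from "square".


Word: "square" (length 6)
Number of trigrams = 6 - 3 + 1 = 4
  Position 0: "squ"
  Position 1: "qua"
  Position 2: "uar"
  Position 3: "are"
Trigrams = "squ", "qua", "uar", "are"


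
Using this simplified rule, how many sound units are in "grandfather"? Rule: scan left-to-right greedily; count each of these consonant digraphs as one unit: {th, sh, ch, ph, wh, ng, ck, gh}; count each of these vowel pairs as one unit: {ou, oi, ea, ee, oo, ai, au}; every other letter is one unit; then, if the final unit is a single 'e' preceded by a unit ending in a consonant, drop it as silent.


Word: "grandfather" (11 letters)
Left-to-right scan:
  1. 'g' (letter)
  2. 'r' (letter)
  3. 'a' (letter)
  4. 'n' (letter)
  5. 'd' (letter)
  6. 'f' (letter)
  7. 'a' (letter)
  8. 'th' (digraph)
  9. 'e' (letter)
  10. 'r' (letter)
Units from scan: 10
Sound units = 10 units


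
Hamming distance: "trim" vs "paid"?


Comparing character by character (same length = 4):
  Pos 0: 't' vs 'p' !=
  Pos 1: 'r' vs 'a' !=
  Pos 2: 'i' vs 'i' =
  Pos 3: 'm' vs 'd' !=
Hamming distance = 3


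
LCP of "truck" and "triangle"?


Word 1: "truck"
Word 2: "triangle"
Comparing from start:
  Pos 0: 't' == 't'
  Pos 1: 'r' == 'r'
  Pos 2: 'u' != 'i' (stop)
LCP = "tr" (length 2)


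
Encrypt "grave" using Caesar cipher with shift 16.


Word: "grave"
Shift: 16
Each letter → (letter + shift) mod 26:
  'g' (6) + 16 = 22 → 'w'
  'r' (17) + 16 = 7 → 'h'
  'a' (0) + 16 = 16 → 'q'
  'v' (21) + 16 = 11 → 'l'
  'e' (4) + 16 = 20 → 'u'
Result = "whqlu"


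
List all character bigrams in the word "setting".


Word: "setting" (length 7)
Number of bigrams = 7 - 2 + 1 = 6
  Position 0: "se"
  Position 1: "et"
  Position 2: "tt"
  Position 3: "ti"
  Position 4: "in"
  Position 5: "ng"
Bigrams = "se", "et", "tt", "ti", "in", "ng"


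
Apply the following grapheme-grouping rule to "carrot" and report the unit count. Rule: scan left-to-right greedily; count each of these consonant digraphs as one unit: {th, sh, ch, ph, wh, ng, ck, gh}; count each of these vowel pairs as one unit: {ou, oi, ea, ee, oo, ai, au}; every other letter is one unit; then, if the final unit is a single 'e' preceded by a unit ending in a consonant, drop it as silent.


Word: "carrot" (6 letters)
Left-to-right scan:
  (1) 'c' (letter)
  (2) 'a' (letter)
  (3) 'r' (letter)
  (4) 'r' (letter)
  (5) 'o' (letter)
  (6) 't' (letter)
Units from scan: 6
Sound units = 6 units


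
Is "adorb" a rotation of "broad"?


Word: "broad", Candidate: "adorb"
Method: check if candidate is substring of word+word
"broadbroad" contains "adorb"? No
Is rotation = No


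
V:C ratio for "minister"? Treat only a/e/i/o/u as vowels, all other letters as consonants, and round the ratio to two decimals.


Word: "minister"
Vowels (a,e,i,o,u): 3
Consonants: 5
Ratio = 3/5
= 0.60


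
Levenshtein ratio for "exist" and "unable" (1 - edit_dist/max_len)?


Word 1: "exist" (length 5)
Word 2: "unable" (length 6)
One optimal edit sequence:
  1. insert 'u'  (+1)
  2. substitute 'e' -> 'n'  (+1)
  3. substitute 'x' -> 'a'  (+1)
  4. substitute 'i' -> 'b'  (+1)
  5. substitute 's' -> 'l'  (+1)
  6. substitute 't' -> 'e'  (+1)
Edit distance = 6
Max length = max(5, 6) = 6
Similarity = 1 - 6/6
= 0.0000


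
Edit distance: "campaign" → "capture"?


Word 1: "campaign" (length 8)
Word 2: "capture" (length 7)
One optimal edit sequence (insert/delete/substitute each cost 1):
  1. keep 'c'
  2. keep 'a'
  3. delete 'm'  (+1)
  4. keep 'p'
  5. substitute 'a' -> 't'  (+1)
  6. substitute 'i' -> 'u'  (+1)
  7. substitute 'g' -> 'r'  (+1)
  8. substitute 'n' -> 'e'  (+1)
Total edit operations: 5
Edit distance = 5


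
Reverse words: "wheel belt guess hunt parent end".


Original: "wheel belt guess hunt parent end"
Words (1..n): wheel | belt | guess | hunt | parent | end
Reversed (n..1): end | parent | hunt | guess | belt | wheel
Result = "end parent hunt guess belt wheel"


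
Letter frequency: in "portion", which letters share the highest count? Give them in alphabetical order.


Word: "portion"
Letter counts:
  'i': 1
  'n': 1
  'o': 2
  'p': 1
  'r': 1
  't': 1
Maximum count = 2
Most frequent = 'o' (2 times each)


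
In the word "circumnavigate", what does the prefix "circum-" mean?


Prefix: circum-
Example: circumnavigate = circum- + navigate
Meaning = around


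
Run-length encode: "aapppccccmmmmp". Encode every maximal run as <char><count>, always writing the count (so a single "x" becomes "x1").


String: "aapppccccmmmmp"
Scanning for consecutive runs:
  'a' x 2
  'p' x 3
  'c' x 4
  'm' x 4
  'p' x 1
RLE = "a2p3c4m4p1"


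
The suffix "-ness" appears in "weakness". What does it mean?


Suffix: -ness
Example: weakness (weak + -ness)
Meaning = state of being


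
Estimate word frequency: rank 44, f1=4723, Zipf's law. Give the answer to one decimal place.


Zipf's law: f(r) = f(1) / r
f(1) = 4723
f(44) = 4723 / 44
= 107.3 occurrences


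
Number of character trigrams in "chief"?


Word: "chief" (length 5)
Number of 3-grams = length - 3 + 1 = 5 - 3 + 1
= 3


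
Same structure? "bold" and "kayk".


Pattern of "bold": [0, 1, 2, 3]
Pattern of "kayk": [0, 1, 2, 0]
Patterns do not match
Same pattern = No


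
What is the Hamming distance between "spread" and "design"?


Comparing character by character (same length = 6):
  Pos 0: 's' vs 'd' !=
  Pos 1: 'p' vs 'e' !=
  Pos 2: 'r' vs 's' !=
  Pos 3: 'e' vs 'i' !=
  Pos 4: 'a' vs 'g' !=
  Pos 5: 'd' vs 'n' !=
Hamming distance = 6


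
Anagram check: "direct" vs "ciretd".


Word 1: "direct" → sorted: cdeirt
Word 2: "ciretd" → sorted: cdeirt
Same letters? cdeirt == cdeirt
Anagram = Yes


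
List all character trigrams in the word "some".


Word: "some" (length 4)
Number of trigrams = 4 - 3 + 1 = 2
  Position 0: "som"
  Position 1: "ome"
Trigrams = "som", "ome"


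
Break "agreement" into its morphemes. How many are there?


Word: "agreement"
Morphemes: agree | -ment
Each morpheme carries meaning
= 2 morphemes


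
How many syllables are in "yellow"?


Word: "yellow"
Syllable breakdown: yel / low
Counting: 2 parts
= 2 syllables


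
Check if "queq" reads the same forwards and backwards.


Word: "queq"
Reversed: "qeuq"
Forward == Backward? queq != qeuq
Palindrome = No


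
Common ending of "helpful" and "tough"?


Word 1: "helpful"
Word 2: "tough"
Comparing from end:
  Pos -1: 'l' != 'h' (stop)
LCS = "" (length 0)


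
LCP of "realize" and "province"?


Word 1: "realize"
Word 2: "province"
Comparing from start:
  Pos 0: 'r' != 'p' (stop)
LCP = "" (length 0)


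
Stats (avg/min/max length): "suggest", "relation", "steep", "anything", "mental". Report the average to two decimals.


Lengths: "suggest"=7, "relation"=8, "steep"=5, "anything"=8, "mental"=6
Sum = 34, Count = 5
Average = 34/5 = 6.80
= avg=6.80, min=5, max=8


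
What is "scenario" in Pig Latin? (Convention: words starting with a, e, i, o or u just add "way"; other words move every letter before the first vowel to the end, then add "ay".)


Word: "scenario"
Starts with consonant(s) → move to end, add 'ay'
Consonant cluster: "sc"
Pig Latin = "enarioscay"


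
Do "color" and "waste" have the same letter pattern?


Pattern of "color": [0, 1, 2, 1, 3]
Pattern of "waste": [0, 1, 2, 3, 4]
Patterns do not match
Same pattern = No


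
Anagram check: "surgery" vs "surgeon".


Word 1: "surgery" → sorted: egrrsuy
Word 2: "surgeon" → sorted: egnorsu
Same letters? egrrsuy != egnorsu
Anagram = No


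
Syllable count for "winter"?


Word: "winter"
Syllable breakdown: win-ter
Counting: 2 parts
= 2 syllables


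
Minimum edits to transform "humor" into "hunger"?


Word 1: "humor" (length 5)
Word 2: "hunger" (length 6)
One optimal edit sequence (insert/delete/substitute each cost 1):
  1. keep 'h'
  2. keep 'u'
  3. insert 'n'  (+1)
  4. substitute 'm' -> 'g'  (+1)
  5. substitute 'o' -> 'e'  (+1)
  6. keep 'r'
Total edit operations: 3
Edit distance = 3


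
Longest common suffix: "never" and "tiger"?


Word 1: "never"
Word 2: "tiger"
Comparing from end:
  Pos -1: 'r' == 'r'
  Pos -2: 'e' == 'e'
  Pos -3: 'v' != 'g' (stop)
LCS = "er" (length 2)


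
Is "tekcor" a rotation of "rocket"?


Word: "rocket", Candidate: "tekcor"
Method: check if candidate is substring of word+word
"rocketrocket" contains "tekcor"? No
Is rotation = No


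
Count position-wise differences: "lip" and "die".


Comparing character by character (same length = 3):
  Pos 0: 'l' vs 'd' !=
  Pos 1: 'i' vs 'i' =
  Pos 2: 'p' vs 'e' !=
Hamming distance = 2


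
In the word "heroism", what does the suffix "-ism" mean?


Suffix: -ism
As in: heroism -> hero + -ism
Meaning = belief / practice


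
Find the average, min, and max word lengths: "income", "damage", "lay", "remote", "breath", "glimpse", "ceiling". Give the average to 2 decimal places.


Lengths: "income"=6, "damage"=6, "lay"=3, "remote"=6, "breath"=6, "glimpse"=7, "ceiling"=7
Sum = 41, Count = 7
Average = 41/7 = 5.86
= avg=5.86, min=3, max=7


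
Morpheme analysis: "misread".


Word: "misread"
Morphemes: mis- / read
Each morpheme carries meaning
= 2 morphemes


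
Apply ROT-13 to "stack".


Word: "stack"
Shift: 13
Each letter → (letter + shift) mod 26:
  's' (18) + 13 = 5 → 'f'
  't' (19) + 13 = 6 → 'g'
  'a' (0) + 13 = 13 → 'n'
  'c' (2) + 13 = 15 → 'p'
  'k' (10) + 13 = 23 → 'x'
Result = "fgnpx"


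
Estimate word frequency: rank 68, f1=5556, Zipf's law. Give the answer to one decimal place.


Zipf's law: f(r) = f(1) / r
f(1) = 5556
f(68) = 5556 / 68
= 81.7 occurrences


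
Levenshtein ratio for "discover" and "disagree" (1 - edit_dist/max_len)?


Word 1: "discover" (length 8)
Word 2: "disagree" (length 8)
One optimal edit sequence:
  1. keep 'd'
  2. keep 'i'
  3. keep 's'
  4. substitute 'c' -> 'a'  (+1)
  5. substitute 'o' -> 'g'  (+1)
  6. substitute 'v' -> 'r'  (+1)
  7. keep 'e'
  8. substitute 'r' -> 'e'  (+1)
Edit distance = 4
Max length = max(8, 8) = 8
Similarity = 1 - 4/8
= 0.5000


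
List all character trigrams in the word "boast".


Word: "boast" (length 5)
Number of trigrams = 5 - 3 + 1 = 3
  Position 0: "boa"
  Position 1: "oas"
  Position 2: "ast"
Trigrams = "boa", "oas", "ast"


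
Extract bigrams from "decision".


Word: "decision" (length 8)
Number of bigrams = 8 - 2 + 1 = 7
  Position 0: "de"
  Position 1: "ec"
  Position 2: "ci"
  Position 3: "is"
  Position 4: "si"
  Position 5: "io"
  Position 6: "on"
Bigrams = "de", "ec", "ci", "is", "si", "io", "on"


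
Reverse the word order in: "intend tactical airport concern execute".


Original: "intend tactical airport concern execute"
Words (1..n): intend | tactical | airport | concern | execute
Reversed (n..1): execute | concern | airport | tactical | intend
Result = "execute concern airport tactical intend"


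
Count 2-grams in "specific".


Word: "specific" (length 8)
Number of 2-grams = length - 2 + 1 = 8 - 2 + 1
= 7


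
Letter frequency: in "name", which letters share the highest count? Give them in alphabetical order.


Word: "name"
Letter counts:
  'a': 1
  'e': 1
  'm': 1
  'n': 1
Maximum count = 1
Most frequent = 'a', 'e', 'm', 'n' (1 time each)


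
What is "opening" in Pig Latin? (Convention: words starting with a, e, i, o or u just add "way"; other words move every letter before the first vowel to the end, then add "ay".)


Word: "opening"
Starts with vowel → add 'way'
Pig Latin = "openingway"


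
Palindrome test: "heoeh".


Word: "heoeh"
Reversed: "heoeh"
Forward == Backward? heoeh == heoeh
Palindrome = Yes


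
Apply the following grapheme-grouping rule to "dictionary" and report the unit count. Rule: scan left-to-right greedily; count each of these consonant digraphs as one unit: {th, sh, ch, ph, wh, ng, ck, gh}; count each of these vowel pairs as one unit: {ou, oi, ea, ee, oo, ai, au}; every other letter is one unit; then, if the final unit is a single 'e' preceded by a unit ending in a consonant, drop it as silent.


Word: "dictionary" (10 letters)
Left-to-right scan:
  (1) 'd' (letter)
  (2) 'i' (letter)
  (3) 'c' (letter)
  (4) 't' (letter)
  (5) 'i' (letter)
  (6) 'o' (letter)
  (7) 'n' (letter)
  (8) 'a' (letter)
  (9) 'r' (letter)
  (10) 'y' (letter)
Units from scan: 10
Sound units = 10 units


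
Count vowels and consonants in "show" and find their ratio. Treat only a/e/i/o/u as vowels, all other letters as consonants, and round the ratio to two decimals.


Word: "show"
Vowels (a,e,i,o,u): 1
Consonants: 3
Ratio = 1/3
= 0.33


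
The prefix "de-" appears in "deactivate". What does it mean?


Prefix: de-
As in: deactivate -> de- + activate
Meaning = remove / reverse


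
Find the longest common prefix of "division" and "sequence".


Word 1: "division"
Word 2: "sequence"
Comparing from start:
  Pos 0: 'd' != 's' (stop)
LCP = "" (length 0)


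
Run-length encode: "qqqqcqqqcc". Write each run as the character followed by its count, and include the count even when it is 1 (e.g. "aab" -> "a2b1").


String: "qqqqcqqqcc"
Scanning for consecutive runs:
  'q' x 4
  'c' x 1
  'q' x 3
  'c' x 2
RLE = "q4c1q3c2"


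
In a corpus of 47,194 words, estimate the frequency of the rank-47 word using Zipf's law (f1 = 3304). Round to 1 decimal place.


Zipf's law: f(r) = f(1) / r
f(1) = 3304
f(47) = 3304 / 47
= 70.3 occurrences


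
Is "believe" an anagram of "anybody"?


Word 1: "anybody" → sorted: abdnoyy
Word 2: "believe" → sorted: beeeilv
Same letters? abdnoyy != beeeilv
Anagram = No


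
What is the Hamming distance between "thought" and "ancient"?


Comparing character by character (same length = 7):
  Pos 0: 't' vs 'a' !=
  Pos 1: 'h' vs 'n' !=
  Pos 2: 'o' vs 'c' !=
  Pos 3: 'u' vs 'i' !=
  Pos 4: 'g' vs 'e' !=
  Pos 5: 'h' vs 'n' !=
  Pos 6: 't' vs 't' =
Hamming distance = 6


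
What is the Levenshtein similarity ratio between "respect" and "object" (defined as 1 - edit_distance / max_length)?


Word 1: "respect" (length 7)
Word 2: "object" (length 6)
One optimal edit sequence:
  1. delete 'r'  (+1)
  2. substitute 'e' -> 'o'  (+1)
  3. substitute 's' -> 'b'  (+1)
  4. substitute 'p' -> 'j'  (+1)
  5. keep 'e'
  6. keep 'c'
  7. keep 't'
Edit distance = 4
Max length = max(7, 6) = 7
Similarity = 1 - 4/7
= 0.4286


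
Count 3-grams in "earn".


Word: "earn" (length 4)
Number of 3-grams = length - 3 + 1 = 4 - 3 + 1
= 2


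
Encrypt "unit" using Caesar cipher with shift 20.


Word: "unit"
Shift: 20
Each letter → (letter + shift) mod 26:
  'u' (20) + 20 = 14 → 'o'
  'n' (13) + 20 = 7 → 'h'
  'i' (8) + 20 = 2 → 'c'
  't' (19) + 20 = 13 → 'n'
Result = "ohcn"


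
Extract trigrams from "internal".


Word: "internal" (length 8)
Number of trigrams = 8 - 3 + 1 = 6
  Position 0: "int"
  Position 1: "nte"
  Position 2: "ter"
  Position 3: "ern"
  Position 4: "rna"
  Position 5: "nal"
Trigrams = "int", "nte", "ter", "ern", "rna", "nal"


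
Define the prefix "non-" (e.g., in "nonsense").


Prefix: non-
Example: nonsense (non- + sense)
Meaning = not


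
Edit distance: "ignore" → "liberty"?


Word 1: "ignore" (length 6)
Word 2: "liberty" (length 7)
One optimal edit sequence (insert/delete/substitute each cost 1):
  1. insert 'l'  (+1)
  2. keep 'i'
  3. substitute 'g' -> 'b'  (+1)
  4. substitute 'n' -> 'e'  (+1)
  5. substitute 'o' -> 'r'  (+1)
  6. substitute 'r' -> 't'  (+1)
  7. substitute 'e' -> 'y'  (+1)
Total edit operations: 6
Edit distance = 6


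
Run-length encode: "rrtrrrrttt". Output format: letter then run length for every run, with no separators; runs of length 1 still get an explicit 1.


String: "rrtrrrrttt"
Scanning for consecutive runs:
  'r' x 2
  't' x 1
  'r' x 4
  't' x 3
RLE = "r2t1r4t3"


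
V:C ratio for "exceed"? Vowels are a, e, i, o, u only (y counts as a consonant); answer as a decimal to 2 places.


Word: "exceed"
Vowels (a,e,i,o,u): 3
Consonants: 3
Ratio = 3/3
= 1.00


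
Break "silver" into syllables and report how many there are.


Word: "silver"
Syllable breakdown: sil | ver
Counting: 2 parts
= 2 syllables


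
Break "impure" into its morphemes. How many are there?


Word: "impure"
Morphemes: im- + pure
Each morpheme carries meaning
= 2 morphemes


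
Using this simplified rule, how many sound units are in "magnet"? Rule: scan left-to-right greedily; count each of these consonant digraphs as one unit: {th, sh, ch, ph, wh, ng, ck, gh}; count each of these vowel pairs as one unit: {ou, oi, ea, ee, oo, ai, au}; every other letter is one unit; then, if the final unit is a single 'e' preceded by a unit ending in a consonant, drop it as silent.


Word: "magnet" (6 letters)
Left-to-right scan:
  (1) 'm' (letter)
  (2) 'a' (letter)
  (3) 'g' (letter)
  (4) 'n' (letter)
  (5) 'e' (letter)
  (6) 't' (letter)
Units from scan: 6
Sound units = 6 units


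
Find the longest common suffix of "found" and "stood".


Word 1: "found"
Word 2: "stood"
Comparing from end:
  Pos -1: 'd' == 'd'
  Pos -2: 'n' != 'o' (stop)
LCS = "d" (length 1)


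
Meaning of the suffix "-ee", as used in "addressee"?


Suffix: -ee
Example: addressee (address + -ee)
Meaning = one who receives


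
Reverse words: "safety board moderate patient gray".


Original: "safety board moderate patient gray"
Words (1..n): safety | board | moderate | patient | gray
Reversed (n..1): gray | patient | moderate | board | safety
Result = "gray patient moderate board safety"


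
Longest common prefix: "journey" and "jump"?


Word 1: "journey"
Word 2: "jump"
Comparing from start:
  Pos 0: 'j' == 'j'
  Pos 1: 'o' != 'u' (stop)
LCP = "j" (length 1)


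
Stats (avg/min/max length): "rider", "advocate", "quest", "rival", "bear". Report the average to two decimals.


Lengths: "rider"=5, "advocate"=8, "quest"=5, "rival"=5, "bear"=4
Sum = 27, Count = 5
Average = 27/5 = 5.40
= avg=5.40, min=4, max=8


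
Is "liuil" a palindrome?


Word: "liuil"
Reversed: "liuil"
Forward == Backward? liuil == liuil
Palindrome = Yes


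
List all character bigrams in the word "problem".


Word: "problem" (length 7)
Number of bigrams = 7 - 2 + 1 = 6
  Position 0: "pr"
  Position 1: "ro"
  Position 2: "ob"
  Position 3: "bl"
  Position 4: "le"
  Position 5: "em"
Bigrams = "pr", "ro", "ob", "bl", "le", "em"


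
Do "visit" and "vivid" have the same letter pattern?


Pattern of "visit": [0, 1, 2, 1, 3]
Pattern of "vivid": [0, 1, 0, 1, 2]
Patterns do not match
Same pattern = No


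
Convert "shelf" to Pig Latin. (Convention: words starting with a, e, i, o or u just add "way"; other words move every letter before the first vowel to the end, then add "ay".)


Word: "shelf"
Starts with consonant(s) → move to end, add 'ay'
Consonant cluster: "sh"
Pig Latin = "elfshay"


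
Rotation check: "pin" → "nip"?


Word: "pin", Candidate: "nip"
Method: check if candidate is substring of word+word
"pinpin" contains "nip"? No
Is rotation = No


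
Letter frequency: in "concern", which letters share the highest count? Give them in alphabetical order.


Word: "concern"
Letter counts:
  'c': 2
  'e': 1
  'n': 2
  'o': 1
  'r': 1
Maximum count = 2
Most frequent = 'c', 'n' (2 times each)


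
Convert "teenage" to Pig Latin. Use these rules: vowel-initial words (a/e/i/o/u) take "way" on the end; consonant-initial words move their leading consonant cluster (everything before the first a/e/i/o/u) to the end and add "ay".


Word: "teenage"
Starts with consonant(s) → move to end, add 'ay'
Consonant cluster: "t"
Pig Latin = "eenagetay"


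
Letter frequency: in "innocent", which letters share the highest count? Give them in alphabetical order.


Word: "innocent"
Letter counts:
  'c': 1
  'e': 1
  'i': 1
  'n': 3
  'o': 1
  't': 1
Maximum count = 3
Most frequent = 'n' (3 times each)


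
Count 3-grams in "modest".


Word: "modest" (length 6)
Number of 3-grams = length - 3 + 1 = 6 - 3 + 1
= 4


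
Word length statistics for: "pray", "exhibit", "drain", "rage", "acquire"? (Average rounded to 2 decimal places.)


Lengths: "pray"=4, "exhibit"=7, "drain"=5, "rage"=4, "acquire"=7
Sum = 27, Count = 5
Average = 27/5 = 5.40
= avg=5.40, min=4, max=7


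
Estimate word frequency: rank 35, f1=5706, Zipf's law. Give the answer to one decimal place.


Zipf's law: f(r) = f(1) / r
f(1) = 5706
f(35) = 5706 / 35
= 163.0 occurrences


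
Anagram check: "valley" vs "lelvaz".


Word 1: "valley" → sorted: aellvy
Word 2: "lelvaz" → sorted: aellvz
Same letters? aellvy != aellvz
Anagram = No


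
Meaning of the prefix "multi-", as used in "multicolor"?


Prefix: multi-
Example: multicolor (multi- + color)
Meaning = many


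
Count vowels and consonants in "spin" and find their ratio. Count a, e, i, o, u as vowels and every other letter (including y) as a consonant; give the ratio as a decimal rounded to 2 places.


Word: "spin"
Vowels (a,e,i,o,u): 1
Consonants: 3
Ratio = 1/3
= 0.33


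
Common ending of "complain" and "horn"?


Word 1: "complain"
Word 2: "horn"
Comparing from end:
  Pos -1: 'n' == 'n'
  Pos -2: 'i' != 'r' (stop)
LCS = "n" (length 1)


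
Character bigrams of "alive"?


Word: "alive" (length 5)
Number of bigrams = 5 - 2 + 1 = 4
  Position 0: "al"
  Position 1: "li"
  Position 2: "iv"
  Position 3: "ve"
Bigrams = "al", "li", "iv", "ve"


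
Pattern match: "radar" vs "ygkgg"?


Pattern of "radar": [0, 1, 2, 1, 0]
Pattern of "ygkgg": [0, 1, 2, 1, 1]
Patterns do not match
Same pattern = No


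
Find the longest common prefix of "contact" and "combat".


Word 1: "contact"
Word 2: "combat"
Comparing from start:
  Pos 0: 'c' == 'c'
  Pos 1: 'o' == 'o'
  Pos 2: 'n' != 'm' (stop)
LCP = "co" (length 2)


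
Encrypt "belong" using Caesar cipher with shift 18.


Word: "belong"
Shift: 18
Each letter → (letter + shift) mod 26:
  'b' (1) + 18 = 19 → 't'
  'e' (4) + 18 = 22 → 'w'
  'l' (11) + 18 = 3 → 'd'
  'o' (14) + 18 = 6 → 'g'
  'n' (13) + 18 = 5 → 'f'
  'g' (6) + 18 = 24 → 'y'
Result = "twdgfy"


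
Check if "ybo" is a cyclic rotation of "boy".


Word: "boy", Candidate: "ybo"
Method: check if candidate is substring of word+word
"boyboy" contains "ybo"? Yes
Is rotation = Yes


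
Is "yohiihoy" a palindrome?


Word: "yohiihoy"
Reversed: "yohiihoy"
Forward == Backward? yohiihoy == yohiihoy
Palindrome = Yes


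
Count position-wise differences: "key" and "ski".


Comparing character by character (same length = 3):
  Pos 0: 'k' vs 's' !=
  Pos 1: 'e' vs 'k' !=
  Pos 2: 'y' vs 'i' !=
Hamming distance = 3


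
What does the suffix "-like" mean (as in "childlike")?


Suffix: -like
Example: childlike (child + -like)
Meaning = resembling


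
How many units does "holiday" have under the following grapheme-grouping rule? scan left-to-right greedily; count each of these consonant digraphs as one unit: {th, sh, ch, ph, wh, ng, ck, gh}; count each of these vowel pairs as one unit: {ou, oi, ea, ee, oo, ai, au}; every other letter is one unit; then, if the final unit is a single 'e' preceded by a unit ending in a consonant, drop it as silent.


Word: "holiday" (7 letters)
Left-to-right scan:
  [1] 'h' (letter)
  [2] 'o' (letter)
  [3] 'l' (letter)
  [4] 'i' (letter)
  [5] 'd' (letter)
  [6] 'a' (letter)
  [7] 'y' (letter)
Units from scan: 7
Sound units = 7 units


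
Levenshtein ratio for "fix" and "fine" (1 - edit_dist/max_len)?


Word 1: "fix" (length 3)
Word 2: "fine" (length 4)
One optimal edit sequence:
  1. keep 'f'
  2. keep 'i'
  3. insert 'n'  (+1)
  4. substitute 'x' -> 'e'  (+1)
Edit distance = 2
Max length = max(3, 4) = 4
Similarity = 1 - 2/4
= 0.5000


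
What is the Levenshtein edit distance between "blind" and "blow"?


Word 1: "blind" (length 5)
Word 2: "blow" (length 4)
One optimal edit sequence (insert/delete/substitute each cost 1):
  1. keep 'b'
  2. keep 'l'
  3. delete 'i'  (+1)
  4. substitute 'n' -> 'o'  (+1)
  5. substitute 'd' -> 'w'  (+1)
Total edit operations: 3
Edit distance = 3


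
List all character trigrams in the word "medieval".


Word: "medieval" (length 8)
Number of trigrams = 8 - 3 + 1 = 6
  Position 0: "med"
  Position 1: "edi"
  Position 2: "die"
  Position 3: "iev"
  Position 4: "eva"
  Position 5: "val"
Trigrams = "med", "edi", "die", "iev", "eva", "val"


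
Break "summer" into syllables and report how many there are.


Word: "summer"
Syllable breakdown: sum · mer
Counting: 2 parts
= 2 syllables


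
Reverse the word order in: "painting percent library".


Original: "painting percent library"
Words (1..n): painting | percent | library
Reversed (n..1): library | percent | painting
Result = "library percent painting"


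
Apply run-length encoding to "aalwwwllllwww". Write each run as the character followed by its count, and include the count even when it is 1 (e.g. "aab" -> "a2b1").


String: "aalwwwllllwww"
Scanning for consecutive runs:
  'a' x 2
  'l' x 1
  'w' x 3
  'l' x 4
  'w' x 3
RLE = "a2l1w3l4w3"
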